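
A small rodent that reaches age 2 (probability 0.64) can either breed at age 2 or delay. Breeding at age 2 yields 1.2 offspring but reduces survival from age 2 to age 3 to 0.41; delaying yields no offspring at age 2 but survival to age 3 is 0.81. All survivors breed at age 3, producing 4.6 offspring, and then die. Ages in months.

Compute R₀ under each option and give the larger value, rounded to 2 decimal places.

2.38

breed at age 2: R₀ = 0.64 × (1.2 + 0.41 × 4.6) = 0.64 × 3.0860 = 1.9750
delay to age 3: R₀ = 0.64 × (0.81 × 4.6) = 0.64 × 3.7260 = 2.3846
Higher: delay to age 3 (2.3846).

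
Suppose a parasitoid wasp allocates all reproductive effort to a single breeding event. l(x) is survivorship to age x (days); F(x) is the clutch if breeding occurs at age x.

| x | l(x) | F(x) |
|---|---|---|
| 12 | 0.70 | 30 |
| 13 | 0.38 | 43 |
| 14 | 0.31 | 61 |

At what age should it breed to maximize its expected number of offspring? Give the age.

Expected offspring if breeding at age x = l(x) × F(x):
  age 12: 0.70 × 30 = 21.000
  age 13: 0.38 × 43 = 16.340
  age 14: 0.31 × 61 = 18.910
Maximum at age 12 (21.000).

12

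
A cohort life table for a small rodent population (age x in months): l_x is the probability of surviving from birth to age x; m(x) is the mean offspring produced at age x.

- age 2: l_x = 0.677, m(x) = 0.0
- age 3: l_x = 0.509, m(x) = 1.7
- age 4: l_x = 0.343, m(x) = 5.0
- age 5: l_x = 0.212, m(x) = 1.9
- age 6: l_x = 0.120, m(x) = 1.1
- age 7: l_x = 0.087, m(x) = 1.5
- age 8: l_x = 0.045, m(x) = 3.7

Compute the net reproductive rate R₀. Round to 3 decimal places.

3.412

R₀ = Σ l_x m(x):
  age 2: 0.677 × 0.0 = 0.0000
  age 3: 0.509 × 1.7 = 0.8653
  age 4: 0.343 × 5.0 = 1.7150
  age 5: 0.212 × 1.9 = 0.4028
  age 6: 0.120 × 1.1 = 0.1320
  age 7: 0.087 × 1.5 = 0.1305
  age 8: 0.045 × 3.7 = 0.1665
R₀ = 0.0000 + 0.8653 + 1.7150 + 0.4028 + 0.1320 + 0.1305 + 0.1665 = 3.4121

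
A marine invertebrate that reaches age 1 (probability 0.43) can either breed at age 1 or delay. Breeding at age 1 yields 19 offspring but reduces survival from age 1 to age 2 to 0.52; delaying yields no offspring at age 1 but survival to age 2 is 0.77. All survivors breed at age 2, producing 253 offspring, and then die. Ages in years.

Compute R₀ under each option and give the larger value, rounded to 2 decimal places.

breed at age 1: R₀ = 0.43 × (19 + 0.52 × 253) = 0.43 × 150.5600 = 64.7408
delay to age 2: R₀ = 0.43 × (0.77 × 253) = 0.43 × 194.8100 = 83.7683
Higher: delay to age 2 (83.7683).

83.77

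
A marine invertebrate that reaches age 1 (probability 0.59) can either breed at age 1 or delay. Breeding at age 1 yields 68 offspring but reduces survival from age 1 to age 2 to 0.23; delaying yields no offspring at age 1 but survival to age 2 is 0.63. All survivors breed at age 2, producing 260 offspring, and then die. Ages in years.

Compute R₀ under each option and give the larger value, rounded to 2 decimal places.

breed at age 1: R₀ = 0.59 × (68 + 0.23 × 260) = 0.59 × 127.8000 = 75.4020
delay to age 2: R₀ = 0.59 × (0.63 × 260) = 0.59 × 163.8000 = 96.6420
Higher: delay to age 2 (96.6420).

96.64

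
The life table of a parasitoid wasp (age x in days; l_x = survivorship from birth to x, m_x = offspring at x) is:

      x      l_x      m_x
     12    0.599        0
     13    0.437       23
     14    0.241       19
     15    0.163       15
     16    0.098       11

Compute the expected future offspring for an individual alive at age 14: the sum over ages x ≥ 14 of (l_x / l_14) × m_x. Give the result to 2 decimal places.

33.62

l_14 = 0.241. Conditional survival from age 14 to x is l_x / l_14.
  x=14: (0.241/0.241) × 19 = 19.0000
  x=15: (0.163/0.241) × 15 = 10.1452
  x=16: (0.098/0.241) × 11 = 4.4730
Sum = 19.0000 + 10.1452 + 4.4730 = 33.6183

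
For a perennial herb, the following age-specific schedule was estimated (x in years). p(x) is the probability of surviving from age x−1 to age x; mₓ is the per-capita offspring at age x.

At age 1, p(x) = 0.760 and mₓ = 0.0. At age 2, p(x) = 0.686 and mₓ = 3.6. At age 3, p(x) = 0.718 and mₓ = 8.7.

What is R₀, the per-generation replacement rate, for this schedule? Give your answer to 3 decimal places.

5.134

Survivorship from birth: l_x = p_1·p_2·…·p_x.
  l_1 = 0.76000
  l_2 = 0.52136
  l_3 = 0.37434
R₀ = Σ l_x mₓ:
  age 1: 0.76000 × 0.0 = 0.0000
  age 2: 0.52136 × 3.6 = 1.8769
  age 3: 0.37434 × 8.7 = 3.2568
R₀ = 0.0000 + 1.8769 + 3.2568 = 5.1337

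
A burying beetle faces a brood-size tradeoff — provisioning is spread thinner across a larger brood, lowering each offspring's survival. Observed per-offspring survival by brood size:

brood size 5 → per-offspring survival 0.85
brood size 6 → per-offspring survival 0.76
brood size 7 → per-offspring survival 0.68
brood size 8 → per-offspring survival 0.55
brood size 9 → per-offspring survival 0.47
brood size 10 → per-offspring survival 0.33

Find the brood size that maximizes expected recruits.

Expected recruits = c × s(c):
  c=5: 5 × 0.85 = 4.250
  c=6: 6 × 0.76 = 4.560
  c=7: 7 × 0.68 = 4.760
  c=8: 8 × 0.55 = 4.400
  c=9: 9 × 0.47 = 4.230
  c=10: 10 × 0.33 = 3.300
Maximum at c = 7 (4.760 recruits).

7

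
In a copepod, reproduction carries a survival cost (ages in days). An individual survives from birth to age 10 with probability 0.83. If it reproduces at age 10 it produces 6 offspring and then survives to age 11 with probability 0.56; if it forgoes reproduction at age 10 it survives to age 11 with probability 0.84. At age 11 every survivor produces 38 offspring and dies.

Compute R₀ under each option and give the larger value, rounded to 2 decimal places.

26.49

breed at age 10: R₀ = 0.83 × (6 + 0.56 × 38) = 0.83 × 27.2800 = 22.6424
delay to age 11: R₀ = 0.83 × (0.84 × 38) = 0.83 × 31.9200 = 26.4936
Higher: delay to age 11 (26.4936).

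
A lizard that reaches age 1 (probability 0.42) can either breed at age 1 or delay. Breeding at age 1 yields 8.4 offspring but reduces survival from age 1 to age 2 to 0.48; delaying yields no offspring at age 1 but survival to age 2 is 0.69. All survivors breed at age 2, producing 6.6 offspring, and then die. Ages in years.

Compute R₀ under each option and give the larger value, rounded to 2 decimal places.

breed at age 1: R₀ = 0.42 × (8.4 + 0.48 × 6.6) = 0.42 × 11.5680 = 4.8586
delay to age 2: R₀ = 0.42 × (0.69 × 6.6) = 0.42 × 4.5540 = 1.9127
Higher: breed at age 1 (4.8586).

4.86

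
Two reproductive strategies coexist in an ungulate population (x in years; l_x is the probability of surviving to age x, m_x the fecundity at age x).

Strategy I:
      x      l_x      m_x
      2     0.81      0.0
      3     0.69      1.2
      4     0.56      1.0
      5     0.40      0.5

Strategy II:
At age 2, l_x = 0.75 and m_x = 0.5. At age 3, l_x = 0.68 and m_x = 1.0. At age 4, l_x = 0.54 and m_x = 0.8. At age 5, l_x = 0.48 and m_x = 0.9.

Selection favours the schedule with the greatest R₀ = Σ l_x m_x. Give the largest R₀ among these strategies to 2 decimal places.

1.92

Strategy I: R₀ = 0.81×0.0 + 0.69×1.2 + 0.56×1.0 + 0.40×0.5 = 1.5880
Strategy II: R₀ = 0.75×0.5 + 0.68×1.0 + 0.54×0.8 + 0.48×0.9 = 1.9190
Highest R₀: strategy II with 1.9190.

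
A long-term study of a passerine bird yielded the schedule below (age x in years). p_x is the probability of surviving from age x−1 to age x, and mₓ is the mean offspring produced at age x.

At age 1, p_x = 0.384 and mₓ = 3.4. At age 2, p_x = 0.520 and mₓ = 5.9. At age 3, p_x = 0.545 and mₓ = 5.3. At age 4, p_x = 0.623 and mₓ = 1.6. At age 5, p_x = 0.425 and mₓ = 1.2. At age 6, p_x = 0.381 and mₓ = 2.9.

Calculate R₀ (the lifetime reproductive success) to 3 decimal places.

Survivorship from birth: l_x = p_1·p_2·…·p_x.
  l_1 = 0.38400
  l_2 = 0.19968
  l_3 = 0.10883
  l_4 = 0.06780
  l_5 = 0.02881
  l_6 = 0.01098
R₀ = Σ l_x mₓ:
  age 1: 0.38400 × 3.4 = 1.3056
  age 2: 0.19968 × 5.9 = 1.1781
  age 3: 0.10883 × 5.3 = 0.5768
  age 4: 0.06780 × 1.6 = 0.1085
  age 5: 0.02881 × 1.2 = 0.0346
  age 6: 0.01098 × 2.9 = 0.0318
R₀ = 1.3056 + 1.1781 + 0.5768 + 0.1085 + 0.0346 + 0.0318 = 3.2354

3.235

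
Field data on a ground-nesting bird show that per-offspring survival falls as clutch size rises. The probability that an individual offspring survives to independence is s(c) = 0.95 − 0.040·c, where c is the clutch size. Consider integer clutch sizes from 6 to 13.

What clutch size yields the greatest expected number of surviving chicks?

12

Expected surviving chicks = c × s(c):
  c=6: 6 × 0.710 = 4.260
  c=7: 7 × 0.670 = 4.690
  c=8: 8 × 0.630 = 5.040
  c=9: 9 × 0.590 = 5.310
  c=10: 10 × 0.550 = 5.500
  c=11: 11 × 0.510 = 5.610
  c=12: 12 × 0.470 = 5.640
  c=13: 13 × 0.430 = 5.590
Maximum at c = 12 (5.640 surviving chicks).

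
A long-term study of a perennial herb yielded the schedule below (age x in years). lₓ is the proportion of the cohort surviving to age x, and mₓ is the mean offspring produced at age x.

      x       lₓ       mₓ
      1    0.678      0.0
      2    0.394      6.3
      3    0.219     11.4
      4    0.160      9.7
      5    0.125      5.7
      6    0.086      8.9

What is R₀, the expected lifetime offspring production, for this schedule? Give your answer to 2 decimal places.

R₀ = Σ lₓ mₓ:
  age 1: 0.678 × 0.0 = 0.0000
  age 2: 0.394 × 6.3 = 2.4822
  age 3: 0.219 × 11.4 = 2.4966
  age 4: 0.160 × 9.7 = 1.5520
  age 5: 0.125 × 5.7 = 0.7125
  age 6: 0.086 × 8.9 = 0.7654
R₀ = 0.0000 + 2.4822 + 2.4966 + 1.5520 + 0.7125 + 0.7654 = 8.0087

8.01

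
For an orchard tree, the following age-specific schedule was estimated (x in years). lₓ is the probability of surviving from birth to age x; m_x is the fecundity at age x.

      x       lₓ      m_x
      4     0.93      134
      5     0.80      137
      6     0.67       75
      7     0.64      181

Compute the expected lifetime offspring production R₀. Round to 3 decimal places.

R₀ = Σ lₓ m_x:
  age 4: 0.93 × 134 = 124.6200
  age 5: 0.80 × 137 = 109.6000
  age 6: 0.67 × 75 = 50.2500
  age 7: 0.64 × 181 = 115.8400
R₀ = 124.6200 + 109.6000 + 50.2500 + 115.8400 = 400.3100

400.310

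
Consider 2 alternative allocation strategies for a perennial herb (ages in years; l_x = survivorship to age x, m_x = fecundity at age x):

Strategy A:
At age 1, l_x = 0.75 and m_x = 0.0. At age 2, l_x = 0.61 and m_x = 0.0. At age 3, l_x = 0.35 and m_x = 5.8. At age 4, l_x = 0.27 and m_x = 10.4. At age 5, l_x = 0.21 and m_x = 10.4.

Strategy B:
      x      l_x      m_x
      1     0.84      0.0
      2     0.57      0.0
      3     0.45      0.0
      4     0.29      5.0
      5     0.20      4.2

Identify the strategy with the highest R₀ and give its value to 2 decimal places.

Strategy A: R₀ = 0.75×0.0 + 0.61×0.0 + 0.35×5.8 + 0.27×10.4 + 0.21×10.4 = 7.0220
Strategy B: R₀ = 0.84×0.0 + 0.57×0.0 + 0.45×0.0 + 0.29×5.0 + 0.20×4.2 = 2.2900
Highest R₀: strategy A with 7.0220.

7.02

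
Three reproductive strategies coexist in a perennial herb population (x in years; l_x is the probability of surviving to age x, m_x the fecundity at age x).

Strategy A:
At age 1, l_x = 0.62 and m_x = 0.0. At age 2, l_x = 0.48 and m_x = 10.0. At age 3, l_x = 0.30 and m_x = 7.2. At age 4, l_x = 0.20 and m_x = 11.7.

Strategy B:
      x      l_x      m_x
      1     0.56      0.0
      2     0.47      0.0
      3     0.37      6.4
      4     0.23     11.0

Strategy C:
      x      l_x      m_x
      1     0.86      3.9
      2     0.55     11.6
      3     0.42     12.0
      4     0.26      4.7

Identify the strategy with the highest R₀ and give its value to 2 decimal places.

Strategy A: R₀ = 0.62×0.0 + 0.48×10.0 + 0.30×7.2 + 0.20×11.7 = 9.3000
Strategy B: R₀ = 0.56×0.0 + 0.47×0.0 + 0.37×6.4 + 0.23×11.0 = 4.8980
Strategy C: R₀ = 0.86×3.9 + 0.55×11.6 + 0.42×12.0 + 0.26×4.7 = 15.9960
Highest R₀: strategy C with 15.9960.

16.00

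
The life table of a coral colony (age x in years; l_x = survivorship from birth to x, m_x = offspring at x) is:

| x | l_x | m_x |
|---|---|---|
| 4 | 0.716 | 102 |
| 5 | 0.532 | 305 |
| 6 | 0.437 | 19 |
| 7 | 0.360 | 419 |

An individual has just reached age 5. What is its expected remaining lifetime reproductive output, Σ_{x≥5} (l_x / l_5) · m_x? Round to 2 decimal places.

l_5 = 0.532. Conditional survival from age 5 to x is l_x / l_5.
  x=5: (0.532/0.532) × 305 = 305.0000
  x=6: (0.437/0.532) × 19 = 15.6071
  x=7: (0.360/0.532) × 419 = 283.5338
Sum = 305.0000 + 15.6071 + 283.5338 = 604.1410

604.14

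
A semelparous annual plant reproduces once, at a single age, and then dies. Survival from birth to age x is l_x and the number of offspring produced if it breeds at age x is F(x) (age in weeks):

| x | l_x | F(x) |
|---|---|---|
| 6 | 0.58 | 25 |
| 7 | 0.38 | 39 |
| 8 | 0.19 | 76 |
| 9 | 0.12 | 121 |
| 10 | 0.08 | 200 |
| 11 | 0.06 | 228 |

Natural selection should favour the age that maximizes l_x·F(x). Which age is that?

Expected offspring if breeding at age x = l_x × F(x):
  age 6: 0.58 × 25 = 14.500
  age 7: 0.38 × 39 = 14.820
  age 8: 0.19 × 76 = 14.440
  age 9: 0.12 × 121 = 14.520
  age 10: 0.08 × 200 = 16.000
  age 11: 0.06 × 228 = 13.680
Maximum at age 10 (16.000).

10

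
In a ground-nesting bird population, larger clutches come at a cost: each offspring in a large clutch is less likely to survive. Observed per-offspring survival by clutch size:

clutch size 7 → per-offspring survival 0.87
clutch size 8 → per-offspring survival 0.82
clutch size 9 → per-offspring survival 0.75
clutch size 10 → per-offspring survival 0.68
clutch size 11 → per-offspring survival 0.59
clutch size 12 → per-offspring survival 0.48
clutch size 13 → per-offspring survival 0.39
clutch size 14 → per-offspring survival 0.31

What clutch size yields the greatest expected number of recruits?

10

Expected recruits = c × s(c):
  c=7: 7 × 0.87 = 6.090
  c=8: 8 × 0.82 = 6.560
  c=9: 9 × 0.75 = 6.750
  c=10: 10 × 0.68 = 6.800
  c=11: 11 × 0.59 = 6.490
  c=12: 12 × 0.48 = 5.760
  c=13: 13 × 0.39 = 5.070
  c=14: 14 × 0.31 = 4.340
Maximum at c = 10 (6.800 recruits).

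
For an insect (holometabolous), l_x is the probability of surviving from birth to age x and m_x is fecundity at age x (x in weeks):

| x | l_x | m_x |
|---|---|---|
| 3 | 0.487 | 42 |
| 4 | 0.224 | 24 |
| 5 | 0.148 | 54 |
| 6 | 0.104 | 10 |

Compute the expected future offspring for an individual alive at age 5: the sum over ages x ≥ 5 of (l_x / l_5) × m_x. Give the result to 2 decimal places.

61.03

l_5 = 0.148. Conditional survival from age 5 to x is l_x / l_5.
  x=5: (0.148/0.148) × 54 = 54.0000
  x=6: (0.104/0.148) × 10 = 7.0270
Sum = 54.0000 + 7.0270 = 61.0270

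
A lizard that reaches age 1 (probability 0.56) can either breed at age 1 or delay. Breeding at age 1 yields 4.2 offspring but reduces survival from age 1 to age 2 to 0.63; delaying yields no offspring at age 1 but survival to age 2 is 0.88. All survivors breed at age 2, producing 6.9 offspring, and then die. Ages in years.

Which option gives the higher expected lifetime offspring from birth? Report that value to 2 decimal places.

breed at age 1: R₀ = 0.56 × (4.2 + 0.63 × 6.9) = 0.56 × 8.5470 = 4.7863
delay to age 2: R₀ = 0.56 × (0.88 × 6.9) = 0.56 × 6.0720 = 3.4003
Higher: breed at age 1 (4.7863).

4.79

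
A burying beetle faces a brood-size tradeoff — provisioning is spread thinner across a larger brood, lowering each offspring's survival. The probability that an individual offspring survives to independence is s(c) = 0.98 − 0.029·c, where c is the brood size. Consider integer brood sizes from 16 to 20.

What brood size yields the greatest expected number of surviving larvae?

Expected surviving larvae = c × s(c):
  c=16: 16 × 0.516 = 8.256
  c=17: 17 × 0.487 = 8.279
  c=18: 18 × 0.458 = 8.244
  c=19: 19 × 0.429 = 8.151
  c=20: 20 × 0.400 = 8.000
Maximum at c = 17 (8.279 surviving larvae).

17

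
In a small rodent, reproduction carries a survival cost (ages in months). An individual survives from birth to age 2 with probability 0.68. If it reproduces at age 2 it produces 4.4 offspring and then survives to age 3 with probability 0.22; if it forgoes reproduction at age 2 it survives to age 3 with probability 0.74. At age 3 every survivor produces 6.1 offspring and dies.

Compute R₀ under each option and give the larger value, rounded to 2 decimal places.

3.90

breed at age 2: R₀ = 0.68 × (4.4 + 0.22 × 6.1) = 0.68 × 5.7420 = 3.9046
delay to age 3: R₀ = 0.68 × (0.74 × 6.1) = 0.68 × 4.5140 = 3.0695
Higher: breed at age 2 (3.9046).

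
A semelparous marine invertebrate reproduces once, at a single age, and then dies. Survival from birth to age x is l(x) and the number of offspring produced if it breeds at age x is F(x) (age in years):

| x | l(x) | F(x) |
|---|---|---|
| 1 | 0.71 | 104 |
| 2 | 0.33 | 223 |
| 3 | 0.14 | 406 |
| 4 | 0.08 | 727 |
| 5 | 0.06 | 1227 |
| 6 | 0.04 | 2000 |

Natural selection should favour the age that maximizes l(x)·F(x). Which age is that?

Expected offspring if breeding at age x = l(x) × F(x):
  age 1: 0.71 × 104 = 73.840
  age 2: 0.33 × 223 = 73.590
  age 3: 0.14 × 406 = 56.840
  age 4: 0.08 × 727 = 58.160
  age 5: 0.06 × 1227 = 73.620
  age 6: 0.04 × 2000 = 80.000
Maximum at age 6 (80.000).

6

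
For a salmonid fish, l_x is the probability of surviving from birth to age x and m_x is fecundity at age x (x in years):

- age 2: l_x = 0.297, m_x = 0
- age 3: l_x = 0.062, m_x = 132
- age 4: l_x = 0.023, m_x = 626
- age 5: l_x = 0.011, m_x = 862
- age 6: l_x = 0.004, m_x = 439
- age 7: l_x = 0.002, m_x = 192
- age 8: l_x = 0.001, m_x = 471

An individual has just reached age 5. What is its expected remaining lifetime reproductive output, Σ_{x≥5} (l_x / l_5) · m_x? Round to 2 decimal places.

1099.36

l_5 = 0.011. Conditional survival from age 5 to x is l_x / l_5.
  x=5: (0.011/0.011) × 862 = 862.0000
  x=6: (0.004/0.011) × 439 = 159.6364
  x=7: (0.002/0.011) × 192 = 34.9091
  x=8: (0.001/0.011) × 471 = 42.8182
Sum = 862.0000 + 159.6364 + 34.9091 + 42.8182 = 1099.3636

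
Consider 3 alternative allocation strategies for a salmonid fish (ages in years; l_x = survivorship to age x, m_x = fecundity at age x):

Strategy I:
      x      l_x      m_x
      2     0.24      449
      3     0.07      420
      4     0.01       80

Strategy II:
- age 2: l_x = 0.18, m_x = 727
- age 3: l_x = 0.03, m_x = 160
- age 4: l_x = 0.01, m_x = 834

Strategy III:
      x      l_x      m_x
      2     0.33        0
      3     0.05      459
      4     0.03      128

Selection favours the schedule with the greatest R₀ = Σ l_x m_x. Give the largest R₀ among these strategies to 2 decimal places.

144.00

Strategy I: R₀ = 0.24×449 + 0.07×420 + 0.01×80 = 137.9600
Strategy II: R₀ = 0.18×727 + 0.03×160 + 0.01×834 = 144.0000
Strategy III: R₀ = 0.33×0 + 0.05×459 + 0.03×128 = 26.7900
Highest R₀: strategy II with 144.0000.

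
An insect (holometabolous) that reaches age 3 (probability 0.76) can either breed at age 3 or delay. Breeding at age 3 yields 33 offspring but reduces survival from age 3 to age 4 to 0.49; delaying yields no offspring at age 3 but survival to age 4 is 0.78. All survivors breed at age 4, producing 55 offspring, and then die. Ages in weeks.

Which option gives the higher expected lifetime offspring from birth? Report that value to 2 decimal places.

breed at age 3: R₀ = 0.76 × (33 + 0.49 × 55) = 0.76 × 59.9500 = 45.5620
delay to age 4: R₀ = 0.76 × (0.78 × 55) = 0.76 × 42.9000 = 32.6040
Higher: breed at age 3 (45.5620).

45.56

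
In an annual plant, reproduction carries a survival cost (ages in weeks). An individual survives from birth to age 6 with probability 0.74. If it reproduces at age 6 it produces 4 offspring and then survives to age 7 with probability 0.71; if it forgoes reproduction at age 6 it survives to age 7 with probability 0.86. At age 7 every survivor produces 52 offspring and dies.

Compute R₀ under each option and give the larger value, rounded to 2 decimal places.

breed at age 6: R₀ = 0.74 × (4 + 0.71 × 52) = 0.74 × 40.9200 = 30.2808
delay to age 7: R₀ = 0.74 × (0.86 × 52) = 0.74 × 44.7200 = 33.0928
Higher: delay to age 7 (33.0928).

33.09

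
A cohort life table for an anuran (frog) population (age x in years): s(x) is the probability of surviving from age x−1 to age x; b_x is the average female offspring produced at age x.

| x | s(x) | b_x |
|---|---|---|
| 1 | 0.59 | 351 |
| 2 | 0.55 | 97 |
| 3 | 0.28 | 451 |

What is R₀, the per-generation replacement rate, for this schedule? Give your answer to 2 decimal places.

Survivorship from birth: l_x = s_1·s_2·…·s_x.
  l_1 = 0.59000
  l_2 = 0.32450
  l_3 = 0.09086
R₀ = Σ l_x b_x:
  age 1: 0.59000 × 351 = 207.0900
  age 2: 0.32450 × 97 = 31.4765
  age 3: 0.09086 × 451 = 40.9779
R₀ = 207.0900 + 31.4765 + 40.9779 = 279.5444

279.54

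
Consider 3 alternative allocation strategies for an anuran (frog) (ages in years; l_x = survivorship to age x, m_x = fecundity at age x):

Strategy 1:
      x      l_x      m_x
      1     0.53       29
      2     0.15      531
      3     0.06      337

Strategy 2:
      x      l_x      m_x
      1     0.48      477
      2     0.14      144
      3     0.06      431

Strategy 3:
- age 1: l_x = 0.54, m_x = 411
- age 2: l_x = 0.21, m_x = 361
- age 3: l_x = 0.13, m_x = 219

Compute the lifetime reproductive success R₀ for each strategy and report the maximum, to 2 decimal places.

326.22

Strategy 1: R₀ = 0.53×29 + 0.15×531 + 0.06×337 = 115.2400
Strategy 2: R₀ = 0.48×477 + 0.14×144 + 0.06×431 = 274.9800
Strategy 3: R₀ = 0.54×411 + 0.21×361 + 0.13×219 = 326.2200
Highest R₀: strategy 3 with 326.2200.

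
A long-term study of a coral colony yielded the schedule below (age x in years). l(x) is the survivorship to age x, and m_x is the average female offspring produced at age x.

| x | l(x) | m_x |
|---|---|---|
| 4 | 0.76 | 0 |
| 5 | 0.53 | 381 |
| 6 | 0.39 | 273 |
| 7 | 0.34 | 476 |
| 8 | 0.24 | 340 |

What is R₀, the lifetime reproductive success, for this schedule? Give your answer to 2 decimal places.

R₀ = Σ l(x) m_x:
  age 4: 0.76 × 0 = 0.0000
  age 5: 0.53 × 381 = 201.9300
  age 6: 0.39 × 273 = 106.4700
  age 7: 0.34 × 476 = 161.8400
  age 8: 0.24 × 340 = 81.6000
R₀ = 0.0000 + 201.9300 + 106.4700 + 161.8400 + 81.6000 = 551.8400

551.84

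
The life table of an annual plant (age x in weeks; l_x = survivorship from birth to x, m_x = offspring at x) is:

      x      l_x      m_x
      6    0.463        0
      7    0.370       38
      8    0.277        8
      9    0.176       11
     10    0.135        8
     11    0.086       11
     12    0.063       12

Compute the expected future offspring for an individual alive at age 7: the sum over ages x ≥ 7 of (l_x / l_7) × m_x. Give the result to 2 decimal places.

56.74

l_7 = 0.370. Conditional survival from age 7 to x is l_x / l_7.
  x=7: (0.370/0.370) × 38 = 38.0000
  x=8: (0.277/0.370) × 8 = 5.9892
  x=9: (0.176/0.370) × 11 = 5.2324
  x=10: (0.135/0.370) × 8 = 2.9189
  x=11: (0.086/0.370) × 11 = 2.5568
  x=12: (0.063/0.370) × 12 = 2.0432
Sum = 38.0000 + 5.9892 + 5.2324 + 2.9189 + 2.5568 + 2.0432 = 56.7405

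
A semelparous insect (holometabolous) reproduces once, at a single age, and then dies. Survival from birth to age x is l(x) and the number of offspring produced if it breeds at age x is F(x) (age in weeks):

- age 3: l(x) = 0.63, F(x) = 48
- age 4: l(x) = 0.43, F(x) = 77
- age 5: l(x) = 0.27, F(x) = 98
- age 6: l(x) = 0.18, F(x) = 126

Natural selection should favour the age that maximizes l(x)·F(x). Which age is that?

4

Expected offspring if breeding at age x = l(x) × F(x):
  age 3: 0.63 × 48 = 30.240
  age 4: 0.43 × 77 = 33.110
  age 5: 0.27 × 98 = 26.460
  age 6: 0.18 × 126 = 22.680
Maximum at age 4 (33.110).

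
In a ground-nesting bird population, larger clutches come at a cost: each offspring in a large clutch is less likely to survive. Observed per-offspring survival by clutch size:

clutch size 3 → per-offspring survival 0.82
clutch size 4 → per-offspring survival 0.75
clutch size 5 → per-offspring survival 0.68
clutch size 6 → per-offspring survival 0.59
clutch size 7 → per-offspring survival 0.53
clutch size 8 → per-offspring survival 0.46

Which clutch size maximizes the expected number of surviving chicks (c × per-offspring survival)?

Expected surviving chicks = c × s(c):
  c=3: 3 × 0.82 = 2.460
  c=4: 4 × 0.75 = 3.000
  c=5: 5 × 0.68 = 3.400
  c=6: 6 × 0.59 = 3.540
  c=7: 7 × 0.53 = 3.710
  c=8: 8 × 0.46 = 3.680
Maximum at c = 7 (3.710 surviving chicks).

7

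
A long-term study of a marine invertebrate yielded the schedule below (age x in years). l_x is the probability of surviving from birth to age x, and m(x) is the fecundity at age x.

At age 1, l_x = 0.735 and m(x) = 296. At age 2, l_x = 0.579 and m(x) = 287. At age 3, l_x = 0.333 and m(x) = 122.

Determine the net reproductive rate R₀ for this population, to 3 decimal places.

R₀ = Σ l_x m(x):
  age 1: 0.735 × 296 = 217.5600
  age 2: 0.579 × 287 = 166.1730
  age 3: 0.333 × 122 = 40.6260
R₀ = 217.5600 + 166.1730 + 40.6260 = 424.3590

424.359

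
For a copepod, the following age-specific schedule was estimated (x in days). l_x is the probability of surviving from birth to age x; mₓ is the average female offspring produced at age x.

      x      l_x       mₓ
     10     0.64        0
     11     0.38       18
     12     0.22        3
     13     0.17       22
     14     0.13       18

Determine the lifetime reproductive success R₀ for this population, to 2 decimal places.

13.58

R₀ = Σ l_x mₓ:
  age 10: 0.64 × 0 = 0.0000
  age 11: 0.38 × 18 = 6.8400
  age 12: 0.22 × 3 = 0.6600
  age 13: 0.17 × 22 = 3.7400
  age 14: 0.13 × 18 = 2.3400
R₀ = 0.0000 + 6.8400 + 0.6600 + 3.7400 + 2.3400 = 13.5800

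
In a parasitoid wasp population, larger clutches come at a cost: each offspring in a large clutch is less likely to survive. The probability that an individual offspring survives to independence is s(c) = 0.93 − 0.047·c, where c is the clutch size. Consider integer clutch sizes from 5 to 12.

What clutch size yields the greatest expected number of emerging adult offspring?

Expected emerging adult offspring = c × s(c):
  c=5: 5 × 0.695 = 3.475
  c=6: 6 × 0.648 = 3.888
  c=7: 7 × 0.601 = 4.207
  c=8: 8 × 0.554 = 4.432
  c=9: 9 × 0.507 = 4.563
  c=10: 10 × 0.460 = 4.600
  c=11: 11 × 0.413 = 4.543
  c=12: 12 × 0.366 = 4.392
Maximum at c = 10 (4.600 emerging adult offspring).

10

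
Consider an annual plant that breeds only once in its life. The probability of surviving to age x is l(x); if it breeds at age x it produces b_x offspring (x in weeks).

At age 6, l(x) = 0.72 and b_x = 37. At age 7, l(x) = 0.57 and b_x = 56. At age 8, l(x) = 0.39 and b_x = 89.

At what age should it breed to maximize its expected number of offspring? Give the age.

Expected offspring if breeding at age x = l(x) × b_x:
  age 6: 0.72 × 37 = 26.640
  age 7: 0.57 × 56 = 31.920
  age 8: 0.39 × 89 = 34.710
Maximum at age 8 (34.710).

8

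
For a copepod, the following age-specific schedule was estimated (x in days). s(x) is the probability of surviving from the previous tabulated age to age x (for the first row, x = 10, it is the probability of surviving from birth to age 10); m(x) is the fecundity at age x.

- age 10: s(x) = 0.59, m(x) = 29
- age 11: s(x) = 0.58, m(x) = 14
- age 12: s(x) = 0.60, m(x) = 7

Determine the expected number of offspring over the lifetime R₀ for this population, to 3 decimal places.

Survivorship from birth: l_x = s_10·s_11·…·s_x.
  l_10 = 0.59000
  l_11 = 0.34220
  l_12 = 0.20532
R₀ = Σ l_x m(x):
  age 10: 0.59000 × 29 = 17.1100
  age 11: 0.34220 × 14 = 4.7908
  age 12: 0.20532 × 7 = 1.4372
R₀ = 17.1100 + 4.7908 + 1.4372 = 23.3380

23.338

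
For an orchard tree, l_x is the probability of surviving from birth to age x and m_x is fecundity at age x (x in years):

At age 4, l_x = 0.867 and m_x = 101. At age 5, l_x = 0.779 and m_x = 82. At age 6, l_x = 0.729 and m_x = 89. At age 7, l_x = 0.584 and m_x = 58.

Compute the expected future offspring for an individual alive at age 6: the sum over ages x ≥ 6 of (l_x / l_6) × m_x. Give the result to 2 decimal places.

l_6 = 0.729. Conditional survival from age 6 to x is l_x / l_6.
  x=6: (0.729/0.729) × 89 = 89.0000
  x=7: (0.584/0.729) × 58 = 46.4636
Sum = 89.0000 + 46.4636 = 135.4636

135.46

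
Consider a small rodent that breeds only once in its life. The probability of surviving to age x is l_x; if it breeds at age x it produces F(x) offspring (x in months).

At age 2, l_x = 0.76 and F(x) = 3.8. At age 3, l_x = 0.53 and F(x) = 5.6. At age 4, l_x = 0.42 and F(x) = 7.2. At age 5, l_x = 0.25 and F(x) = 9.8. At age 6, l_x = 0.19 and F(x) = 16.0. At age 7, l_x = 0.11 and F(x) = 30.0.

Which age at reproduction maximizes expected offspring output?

7

Expected offspring if breeding at age x = l_x × F(x):
  age 2: 0.76 × 3.8 = 2.888
  age 3: 0.53 × 5.6 = 2.968
  age 4: 0.42 × 7.2 = 3.024
  age 5: 0.25 × 9.8 = 2.450
  age 6: 0.19 × 16.0 = 3.040
  age 7: 0.11 × 30.0 = 3.300
Maximum at age 7 (3.300).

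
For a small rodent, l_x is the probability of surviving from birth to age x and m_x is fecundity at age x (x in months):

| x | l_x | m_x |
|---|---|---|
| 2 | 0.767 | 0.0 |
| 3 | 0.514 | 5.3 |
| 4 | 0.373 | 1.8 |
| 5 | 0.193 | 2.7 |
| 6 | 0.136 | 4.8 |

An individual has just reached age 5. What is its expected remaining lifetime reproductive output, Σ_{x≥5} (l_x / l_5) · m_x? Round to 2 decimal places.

l_5 = 0.193. Conditional survival from age 5 to x is l_x / l_5.
  x=5: (0.193/0.193) × 2.7 = 2.7000
  x=6: (0.136/0.193) × 4.8 = 3.3824
Sum = 2.7000 + 3.3824 = 6.0824

6.08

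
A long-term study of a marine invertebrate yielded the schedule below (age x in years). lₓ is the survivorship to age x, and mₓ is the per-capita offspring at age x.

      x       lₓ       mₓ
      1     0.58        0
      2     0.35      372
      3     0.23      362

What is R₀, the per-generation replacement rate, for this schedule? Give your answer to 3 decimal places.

213.460

R₀ = Σ lₓ mₓ:
  age 1: 0.58 × 0 = 0.0000
  age 2: 0.35 × 372 = 130.2000
  age 3: 0.23 × 362 = 83.2600
R₀ = 0.0000 + 130.2000 + 83.2600 = 213.4600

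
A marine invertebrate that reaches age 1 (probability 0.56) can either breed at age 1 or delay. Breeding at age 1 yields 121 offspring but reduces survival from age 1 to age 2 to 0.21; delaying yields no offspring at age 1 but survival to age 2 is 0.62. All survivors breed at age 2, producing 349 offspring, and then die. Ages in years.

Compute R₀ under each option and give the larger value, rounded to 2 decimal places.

breed at age 1: R₀ = 0.56 × (121 + 0.21 × 349) = 0.56 × 194.2900 = 108.8024
delay to age 2: R₀ = 0.56 × (0.62 × 349) = 0.56 × 216.3800 = 121.1728
Higher: delay to age 2 (121.1728).

121.17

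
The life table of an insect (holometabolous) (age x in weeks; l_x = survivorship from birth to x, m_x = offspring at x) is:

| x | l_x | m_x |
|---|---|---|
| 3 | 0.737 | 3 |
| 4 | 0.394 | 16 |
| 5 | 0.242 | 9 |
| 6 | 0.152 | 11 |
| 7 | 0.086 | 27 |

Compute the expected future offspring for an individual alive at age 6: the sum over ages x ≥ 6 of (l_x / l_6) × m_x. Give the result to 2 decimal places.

26.28

l_6 = 0.152. Conditional survival from age 6 to x is l_x / l_6.
  x=6: (0.152/0.152) × 11 = 11.0000
  x=7: (0.086/0.152) × 27 = 15.2763
Sum = 11.0000 + 15.2763 = 26.2763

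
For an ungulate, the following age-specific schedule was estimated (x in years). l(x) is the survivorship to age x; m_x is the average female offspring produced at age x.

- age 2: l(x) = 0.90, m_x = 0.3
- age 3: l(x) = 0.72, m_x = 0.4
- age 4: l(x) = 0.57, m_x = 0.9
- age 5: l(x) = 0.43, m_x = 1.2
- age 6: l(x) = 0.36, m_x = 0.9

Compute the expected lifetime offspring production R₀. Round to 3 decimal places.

R₀ = Σ l(x) m_x:
  age 2: 0.90 × 0.3 = 0.2700
  age 3: 0.72 × 0.4 = 0.2880
  age 4: 0.57 × 0.9 = 0.5130
  age 5: 0.43 × 1.2 = 0.5160
  age 6: 0.36 × 0.9 = 0.3240
R₀ = 0.2700 + 0.2880 + 0.5130 + 0.5160 + 0.3240 = 1.9110

1.911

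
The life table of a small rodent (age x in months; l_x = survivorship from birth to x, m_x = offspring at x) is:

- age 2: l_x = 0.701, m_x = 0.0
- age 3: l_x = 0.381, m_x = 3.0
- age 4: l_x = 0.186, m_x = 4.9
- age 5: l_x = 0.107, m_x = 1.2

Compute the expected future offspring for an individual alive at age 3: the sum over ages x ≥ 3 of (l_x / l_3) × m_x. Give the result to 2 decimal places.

5.73

l_3 = 0.381. Conditional survival from age 3 to x is l_x / l_3.
  x=3: (0.381/0.381) × 3.0 = 3.0000
  x=4: (0.186/0.381) × 4.9 = 2.3921
  x=5: (0.107/0.381) × 1.2 = 0.3370
Sum = 3.0000 + 2.3921 + 0.3370 = 5.7291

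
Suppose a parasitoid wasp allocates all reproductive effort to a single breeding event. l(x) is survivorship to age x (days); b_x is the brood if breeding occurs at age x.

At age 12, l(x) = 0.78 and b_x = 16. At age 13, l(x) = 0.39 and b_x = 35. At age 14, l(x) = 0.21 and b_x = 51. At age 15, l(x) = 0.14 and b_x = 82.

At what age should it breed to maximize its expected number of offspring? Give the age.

Expected offspring if breeding at age x = l(x) × b_x:
  age 12: 0.78 × 16 = 12.480
  age 13: 0.39 × 35 = 13.650
  age 14: 0.21 × 51 = 10.710
  age 15: 0.14 × 82 = 11.480
Maximum at age 13 (13.650).

13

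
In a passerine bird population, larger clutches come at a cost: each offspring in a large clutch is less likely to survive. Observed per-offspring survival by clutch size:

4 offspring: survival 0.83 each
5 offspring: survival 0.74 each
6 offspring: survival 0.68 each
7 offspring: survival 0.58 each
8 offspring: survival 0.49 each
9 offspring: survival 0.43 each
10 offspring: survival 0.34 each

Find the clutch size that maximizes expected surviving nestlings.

6

Expected surviving nestlings = c × s(c):
  c=4: 4 × 0.83 = 3.320
  c=5: 5 × 0.74 = 3.700
  c=6: 6 × 0.68 = 4.080
  c=7: 7 × 0.58 = 4.060
  c=8: 8 × 0.49 = 3.920
  c=9: 9 × 0.43 = 3.870
  c=10: 10 × 0.34 = 3.400
Maximum at c = 6 (4.080 surviving nestlings).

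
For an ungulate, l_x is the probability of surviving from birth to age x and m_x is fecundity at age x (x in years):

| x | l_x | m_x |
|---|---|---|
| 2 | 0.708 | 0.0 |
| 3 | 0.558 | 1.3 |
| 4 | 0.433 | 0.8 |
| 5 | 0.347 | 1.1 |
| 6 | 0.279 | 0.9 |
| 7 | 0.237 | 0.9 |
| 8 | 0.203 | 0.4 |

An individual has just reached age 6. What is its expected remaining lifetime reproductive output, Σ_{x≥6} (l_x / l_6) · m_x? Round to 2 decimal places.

l_6 = 0.279. Conditional survival from age 6 to x is l_x / l_6.
  x=6: (0.279/0.279) × 0.9 = 0.9000
  x=7: (0.237/0.279) × 0.9 = 0.7645
  x=8: (0.203/0.279) × 0.4 = 0.2910
Sum = 0.9000 + 0.7645 + 0.2910 = 1.9556

1.96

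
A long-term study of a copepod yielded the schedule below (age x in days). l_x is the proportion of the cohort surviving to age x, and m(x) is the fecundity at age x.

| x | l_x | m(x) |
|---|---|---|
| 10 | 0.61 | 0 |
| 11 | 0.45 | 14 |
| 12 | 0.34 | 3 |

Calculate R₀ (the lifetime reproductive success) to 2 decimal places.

R₀ = Σ l_x m(x):
  age 10: 0.61 × 0 = 0.0000
  age 11: 0.45 × 14 = 6.3000
  age 12: 0.34 × 3 = 1.0200
R₀ = 0.0000 + 6.3000 + 1.0200 = 7.3200

7.32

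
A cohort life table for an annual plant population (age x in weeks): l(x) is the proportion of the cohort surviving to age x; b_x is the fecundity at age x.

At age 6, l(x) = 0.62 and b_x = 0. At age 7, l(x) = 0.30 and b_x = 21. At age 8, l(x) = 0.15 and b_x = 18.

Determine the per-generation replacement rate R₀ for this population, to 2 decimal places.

9.00

R₀ = Σ l(x) b_x:
  age 6: 0.62 × 0 = 0.0000
  age 7: 0.30 × 21 = 6.3000
  age 8: 0.15 × 18 = 2.7000
R₀ = 0.0000 + 6.3000 + 2.7000 = 9.0000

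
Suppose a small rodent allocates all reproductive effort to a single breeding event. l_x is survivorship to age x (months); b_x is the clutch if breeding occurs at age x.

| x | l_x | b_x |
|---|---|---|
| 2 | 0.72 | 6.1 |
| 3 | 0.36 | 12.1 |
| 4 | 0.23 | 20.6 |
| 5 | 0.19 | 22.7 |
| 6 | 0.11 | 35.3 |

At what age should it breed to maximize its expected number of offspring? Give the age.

4

Expected offspring if breeding at age x = l_x × b_x:
  age 2: 0.72 × 6.1 = 4.392
  age 3: 0.36 × 12.1 = 4.356
  age 4: 0.23 × 20.6 = 4.738
  age 5: 0.19 × 22.7 = 4.313
  age 6: 0.11 × 35.3 = 3.883
Maximum at age 4 (4.738).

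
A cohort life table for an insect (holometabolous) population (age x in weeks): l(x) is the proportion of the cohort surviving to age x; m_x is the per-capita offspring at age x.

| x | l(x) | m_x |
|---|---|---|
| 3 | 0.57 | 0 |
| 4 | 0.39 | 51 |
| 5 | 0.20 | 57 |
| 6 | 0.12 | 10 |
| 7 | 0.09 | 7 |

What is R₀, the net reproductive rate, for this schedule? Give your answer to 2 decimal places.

R₀ = Σ l(x) m_x:
  age 3: 0.57 × 0 = 0.0000
  age 4: 0.39 × 51 = 19.8900
  age 5: 0.20 × 57 = 11.4000
  age 6: 0.12 × 10 = 1.2000
  age 7: 0.09 × 7 = 0.6300
R₀ = 0.0000 + 19.8900 + 11.4000 + 1.2000 + 0.6300 = 33.1200

33.12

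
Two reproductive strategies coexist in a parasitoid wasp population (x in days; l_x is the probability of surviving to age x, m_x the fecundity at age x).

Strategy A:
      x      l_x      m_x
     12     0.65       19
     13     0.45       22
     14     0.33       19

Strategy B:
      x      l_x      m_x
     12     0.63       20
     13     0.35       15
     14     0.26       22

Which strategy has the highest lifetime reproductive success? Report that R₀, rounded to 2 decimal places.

28.52

Strategy A: R₀ = 0.65×19 + 0.45×22 + 0.33×19 = 28.5200
Strategy B: R₀ = 0.63×20 + 0.35×15 + 0.26×22 = 23.5700
Highest R₀: strategy A with 28.5200.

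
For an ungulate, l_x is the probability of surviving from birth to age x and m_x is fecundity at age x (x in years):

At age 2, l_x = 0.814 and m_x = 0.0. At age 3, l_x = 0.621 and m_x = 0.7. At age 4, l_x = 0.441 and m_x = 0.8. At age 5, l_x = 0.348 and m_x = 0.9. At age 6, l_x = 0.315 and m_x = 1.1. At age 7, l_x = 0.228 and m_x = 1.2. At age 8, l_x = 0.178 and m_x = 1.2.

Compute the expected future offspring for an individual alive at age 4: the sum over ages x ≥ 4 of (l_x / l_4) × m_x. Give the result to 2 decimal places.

3.40

l_4 = 0.441. Conditional survival from age 4 to x is l_x / l_4.
  x=4: (0.441/0.441) × 0.8 = 0.8000
  x=5: (0.348/0.441) × 0.9 = 0.7102
  x=6: (0.315/0.441) × 1.1 = 0.7857
  x=7: (0.228/0.441) × 1.2 = 0.6204
  x=8: (0.178/0.441) × 1.2 = 0.4844
Sum = 0.8000 + 0.7102 + 0.7857 + 0.6204 + 0.4844 = 3.4007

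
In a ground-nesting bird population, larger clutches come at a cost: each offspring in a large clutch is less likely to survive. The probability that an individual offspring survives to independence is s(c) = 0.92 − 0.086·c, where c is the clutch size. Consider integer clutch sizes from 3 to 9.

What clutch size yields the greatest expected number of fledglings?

5

Expected fledglings = c × s(c):
  c=3: 3 × 0.662 = 1.986
  c=4: 4 × 0.576 = 2.304
  c=5: 5 × 0.490 = 2.450
  c=6: 6 × 0.404 = 2.424
  c=7: 7 × 0.318 = 2.226
  c=8: 8 × 0.232 = 1.856
  c=9: 9 × 0.146 = 1.314
Maximum at c = 5 (2.450 fledglings).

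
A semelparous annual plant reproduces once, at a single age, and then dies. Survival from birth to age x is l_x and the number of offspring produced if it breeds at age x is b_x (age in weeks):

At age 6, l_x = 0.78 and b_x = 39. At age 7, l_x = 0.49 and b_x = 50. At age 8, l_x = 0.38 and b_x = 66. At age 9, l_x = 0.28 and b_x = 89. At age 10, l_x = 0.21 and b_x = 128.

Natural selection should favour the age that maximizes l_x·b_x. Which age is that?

6

Expected offspring if breeding at age x = l_x × b_x:
  age 6: 0.78 × 39 = 30.420
  age 7: 0.49 × 50 = 24.500
  age 8: 0.38 × 66 = 25.080
  age 9: 0.28 × 89 = 24.920
  age 10: 0.21 × 128 = 26.880
Maximum at age 6 (30.420).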